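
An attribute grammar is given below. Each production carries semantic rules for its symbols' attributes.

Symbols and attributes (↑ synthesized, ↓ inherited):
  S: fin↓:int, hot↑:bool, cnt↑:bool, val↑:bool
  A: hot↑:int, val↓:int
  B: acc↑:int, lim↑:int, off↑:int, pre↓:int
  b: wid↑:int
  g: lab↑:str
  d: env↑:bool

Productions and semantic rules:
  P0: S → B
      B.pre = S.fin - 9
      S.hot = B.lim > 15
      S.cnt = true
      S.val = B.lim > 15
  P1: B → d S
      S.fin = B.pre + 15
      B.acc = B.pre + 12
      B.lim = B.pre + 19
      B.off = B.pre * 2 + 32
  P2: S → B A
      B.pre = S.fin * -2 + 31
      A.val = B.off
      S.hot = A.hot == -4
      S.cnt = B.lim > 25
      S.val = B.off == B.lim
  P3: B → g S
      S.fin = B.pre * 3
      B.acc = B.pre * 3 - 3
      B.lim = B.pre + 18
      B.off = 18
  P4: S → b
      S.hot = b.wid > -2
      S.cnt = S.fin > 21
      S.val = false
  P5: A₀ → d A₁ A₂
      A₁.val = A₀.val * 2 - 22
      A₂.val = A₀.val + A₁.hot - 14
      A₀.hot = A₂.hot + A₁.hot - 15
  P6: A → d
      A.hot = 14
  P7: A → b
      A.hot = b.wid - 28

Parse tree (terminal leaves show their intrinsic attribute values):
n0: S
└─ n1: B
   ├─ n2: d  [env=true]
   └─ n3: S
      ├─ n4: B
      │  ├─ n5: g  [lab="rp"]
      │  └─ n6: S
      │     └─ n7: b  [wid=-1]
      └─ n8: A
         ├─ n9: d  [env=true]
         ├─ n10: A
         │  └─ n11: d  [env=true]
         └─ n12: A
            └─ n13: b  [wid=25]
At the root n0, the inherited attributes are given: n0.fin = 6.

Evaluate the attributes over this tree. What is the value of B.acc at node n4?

18

1. n0.fin = 6  [given at root]
2. n1.pre = -3  [S.fin - 9]
3. n2.env = true  [terminal]
4. n3.fin = 12  [B.pre + 15]
5. n4.pre = 7  [S.fin * -2 + 31]
6. n5.lab = "rp"  [terminal]
7. n6.fin = 21  [B.pre * 3]
8. n7.wid = -1  [terminal]
9. n6.hot = true  [b.wid > -2]
10. n6.cnt = false  [S.fin > 21]
11. n6.val = false  [false]
12. n4.acc = 18  [B.pre * 3 - 3]
13. n4.lim = 25  [B.pre + 18]
14. n4.off = 18  [18]
15. n8.val = 18  [B.off]
16. n9.env = true  [terminal]
17. n10.val = 14  [A₀.val * 2 - 22]
18. n11.env = true  [terminal]
19. n10.hot = 14  [14]
20. n12.val = 18  [A₀.val + A₁.hot - 14]
21. n13.wid = 25  [terminal]
22. n12.hot = -3  [b.wid - 28]
23. n8.hot = -4  [A₂.hot + A₁.hot - 15]
24. n3.hot = true  [A.hot == -4]
25. n3.cnt = false  [B.lim > 25]
26. n3.val = false  [B.off == B.lim]
27. n1.acc = 9  [B.pre + 12]
28. n1.lim = 16  [B.pre + 19]
29. n1.off = 26  [B.pre * 2 + 32]
30. n0.hot = true  [B.lim > 15]
31. n0.cnt = true  [true]
32. n0.val = true  [B.lim > 15]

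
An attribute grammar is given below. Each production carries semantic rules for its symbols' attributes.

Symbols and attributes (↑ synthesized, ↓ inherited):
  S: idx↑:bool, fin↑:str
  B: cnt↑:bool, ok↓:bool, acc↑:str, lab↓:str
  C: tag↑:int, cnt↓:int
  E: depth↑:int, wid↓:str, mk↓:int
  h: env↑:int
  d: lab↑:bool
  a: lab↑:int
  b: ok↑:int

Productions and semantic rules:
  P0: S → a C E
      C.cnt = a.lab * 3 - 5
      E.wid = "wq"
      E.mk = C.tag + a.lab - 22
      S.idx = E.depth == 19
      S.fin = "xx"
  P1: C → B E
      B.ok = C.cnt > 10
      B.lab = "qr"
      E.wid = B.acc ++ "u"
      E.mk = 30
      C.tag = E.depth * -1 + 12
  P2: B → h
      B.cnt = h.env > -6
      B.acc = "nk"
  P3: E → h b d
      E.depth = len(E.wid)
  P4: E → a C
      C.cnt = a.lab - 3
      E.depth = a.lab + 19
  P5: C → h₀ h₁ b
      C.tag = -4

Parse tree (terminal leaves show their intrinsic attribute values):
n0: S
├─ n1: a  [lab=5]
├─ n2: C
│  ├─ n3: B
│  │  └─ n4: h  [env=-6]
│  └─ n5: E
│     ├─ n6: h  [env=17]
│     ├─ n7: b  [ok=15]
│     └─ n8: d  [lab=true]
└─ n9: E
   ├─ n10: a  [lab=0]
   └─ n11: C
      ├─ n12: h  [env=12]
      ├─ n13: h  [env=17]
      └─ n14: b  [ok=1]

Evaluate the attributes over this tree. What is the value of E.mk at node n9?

1. n1.lab = 5  [terminal]
2. n2.cnt = 10  [a.lab * 3 - 5]
3. n3.ok = false  [C.cnt > 10]
4. n3.lab = "qr"  ["qr"]
5. n4.env = -6  [terminal]
6. n3.cnt = false  [h.env > -6]
7. n3.acc = "nk"  ["nk"]
8. n5.wid = "nku"  [B.acc ++ "u"]
9. n5.mk = 30  [30]
10. n6.env = 17  [terminal]
11. n7.ok = 15  [terminal]
12. n8.lab = true  [terminal]
13. n5.depth = 3  [len(E.wid)]
14. n2.tag = 9  [E.depth * -1 + 12]
15. n9.wid = "wq"  ["wq"]
16. n9.mk = -8  [C.tag + a.lab - 22]
17. n10.lab = 0  [terminal]
18. n11.cnt = -3  [a.lab - 3]
19. n12.env = 12  [terminal]
20. n13.env = 17  [terminal]
21. n14.ok = 1  [terminal]
22. n11.tag = -4  [-4]
23. n9.depth = 19  [a.lab + 19]
24. n0.idx = true  [E.depth == 19]
25. n0.fin = "xx"  ["xx"]

-8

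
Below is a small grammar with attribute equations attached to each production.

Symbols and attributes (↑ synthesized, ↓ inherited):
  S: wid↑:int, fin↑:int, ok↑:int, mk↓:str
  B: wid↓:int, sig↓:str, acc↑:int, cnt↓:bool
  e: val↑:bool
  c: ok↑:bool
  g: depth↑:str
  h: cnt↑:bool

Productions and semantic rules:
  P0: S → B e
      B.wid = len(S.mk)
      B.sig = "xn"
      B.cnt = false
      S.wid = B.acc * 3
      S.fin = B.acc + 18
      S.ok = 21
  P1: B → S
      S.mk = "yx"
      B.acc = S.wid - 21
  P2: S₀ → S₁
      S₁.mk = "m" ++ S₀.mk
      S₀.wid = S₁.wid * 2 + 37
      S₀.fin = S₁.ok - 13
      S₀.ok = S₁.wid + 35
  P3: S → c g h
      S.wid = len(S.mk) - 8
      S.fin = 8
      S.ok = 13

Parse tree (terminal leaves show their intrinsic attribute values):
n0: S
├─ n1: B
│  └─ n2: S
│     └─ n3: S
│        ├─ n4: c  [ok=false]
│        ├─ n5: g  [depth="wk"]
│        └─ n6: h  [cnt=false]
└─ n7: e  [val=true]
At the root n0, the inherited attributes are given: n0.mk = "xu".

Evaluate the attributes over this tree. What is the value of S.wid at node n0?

1. n0.mk = "xu"  [given at root]
2. n1.wid = 2  [len(S.mk)]
3. n1.sig = "xn"  ["xn"]
4. n1.cnt = false  [false]
5. n2.mk = "yx"  ["yx"]
6. n3.mk = "myx"  ["m" ++ S₀.mk]
7. n4.ok = false  [terminal]
8. n5.depth = "wk"  [terminal]
9. n6.cnt = false  [terminal]
10. n3.wid = -5  [len(S.mk) - 8]
11. n3.fin = 8  [8]
12. n3.ok = 13  [13]
13. n2.wid = 27  [S₁.wid * 2 + 37]
14. n2.fin = 0  [S₁.ok - 13]
15. n2.ok = 30  [S₁.wid + 35]
16. n1.acc = 6  [S.wid - 21]
17. n7.val = true  [terminal]
18. n0.wid = 18  [B.acc * 3]
19. n0.fin = 24  [B.acc + 18]
20. n0.ok = 21  [21]

18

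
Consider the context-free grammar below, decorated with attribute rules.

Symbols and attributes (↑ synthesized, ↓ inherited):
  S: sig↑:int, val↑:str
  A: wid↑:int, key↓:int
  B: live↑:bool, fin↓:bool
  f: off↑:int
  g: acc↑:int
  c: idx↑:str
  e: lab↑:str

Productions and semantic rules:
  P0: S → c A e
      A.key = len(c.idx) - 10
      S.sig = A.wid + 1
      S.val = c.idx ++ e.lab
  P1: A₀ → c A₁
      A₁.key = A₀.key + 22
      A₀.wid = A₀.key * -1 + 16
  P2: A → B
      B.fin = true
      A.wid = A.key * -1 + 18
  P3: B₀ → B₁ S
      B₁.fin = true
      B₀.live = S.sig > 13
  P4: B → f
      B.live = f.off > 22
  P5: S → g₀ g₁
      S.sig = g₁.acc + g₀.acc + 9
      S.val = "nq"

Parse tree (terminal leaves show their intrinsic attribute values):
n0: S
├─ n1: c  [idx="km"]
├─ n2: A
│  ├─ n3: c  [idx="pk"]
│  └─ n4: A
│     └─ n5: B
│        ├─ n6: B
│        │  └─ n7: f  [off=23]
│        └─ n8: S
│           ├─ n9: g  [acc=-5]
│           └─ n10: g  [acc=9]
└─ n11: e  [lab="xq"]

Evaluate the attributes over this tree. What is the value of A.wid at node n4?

4

1. n1.idx = "km"  [terminal]
2. n2.key = -8  [len(c.idx) - 10]
3. n3.idx = "pk"  [terminal]
4. n4.key = 14  [A₀.key + 22]
5. n5.fin = true  [true]
6. n6.fin = true  [true]
7. n7.off = 23  [terminal]
8. n6.live = true  [f.off > 22]
9. n9.acc = -5  [terminal]
10. n10.acc = 9  [terminal]
11. n8.sig = 13  [g₁.acc + g₀.acc + 9]
12. n8.val = "nq"  ["nq"]
13. n5.live = false  [S.sig > 13]
14. n4.wid = 4  [A.key * -1 + 18]
15. n2.wid = 24  [A₀.key * -1 + 16]
16. n11.lab = "xq"  [terminal]
17. n0.sig = 25  [A.wid + 1]
18. n0.val = "kmxq"  [c.idx ++ e.lab]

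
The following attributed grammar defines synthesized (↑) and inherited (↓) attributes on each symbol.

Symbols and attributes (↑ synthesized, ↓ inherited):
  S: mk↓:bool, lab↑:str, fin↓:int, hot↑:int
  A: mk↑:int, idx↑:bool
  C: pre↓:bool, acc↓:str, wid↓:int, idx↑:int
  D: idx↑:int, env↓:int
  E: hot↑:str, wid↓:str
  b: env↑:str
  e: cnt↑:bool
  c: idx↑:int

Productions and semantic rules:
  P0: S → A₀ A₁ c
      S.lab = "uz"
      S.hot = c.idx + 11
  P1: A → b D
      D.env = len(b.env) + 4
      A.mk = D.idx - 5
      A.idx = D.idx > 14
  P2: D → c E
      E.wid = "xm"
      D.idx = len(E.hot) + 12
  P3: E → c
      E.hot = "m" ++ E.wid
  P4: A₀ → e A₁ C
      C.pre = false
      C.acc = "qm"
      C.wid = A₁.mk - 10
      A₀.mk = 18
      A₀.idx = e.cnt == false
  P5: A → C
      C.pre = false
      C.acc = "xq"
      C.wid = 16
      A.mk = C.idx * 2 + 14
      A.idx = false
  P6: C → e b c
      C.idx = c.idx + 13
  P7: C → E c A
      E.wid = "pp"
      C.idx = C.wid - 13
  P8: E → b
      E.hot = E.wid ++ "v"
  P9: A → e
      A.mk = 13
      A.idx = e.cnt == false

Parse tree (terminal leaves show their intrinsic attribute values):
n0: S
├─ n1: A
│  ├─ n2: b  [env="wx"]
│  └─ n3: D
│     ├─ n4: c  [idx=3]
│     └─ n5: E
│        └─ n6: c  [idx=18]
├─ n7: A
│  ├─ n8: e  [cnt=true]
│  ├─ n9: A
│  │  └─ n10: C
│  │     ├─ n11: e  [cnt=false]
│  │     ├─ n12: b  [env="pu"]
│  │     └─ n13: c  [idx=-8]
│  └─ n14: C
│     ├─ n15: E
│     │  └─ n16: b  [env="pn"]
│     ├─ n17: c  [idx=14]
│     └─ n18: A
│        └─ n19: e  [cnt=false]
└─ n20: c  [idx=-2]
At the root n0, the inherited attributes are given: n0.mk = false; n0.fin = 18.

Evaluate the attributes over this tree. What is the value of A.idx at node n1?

true

1. n0.mk = false  [given at root]
2. n0.fin = 18  [given at root]
3. n2.env = "wx"  [terminal]
4. n3.env = 6  [len(b.env) + 4]
5. n4.idx = 3  [terminal]
6. n5.wid = "xm"  ["xm"]
7. n6.idx = 18  [terminal]
8. n5.hot = "mxm"  ["m" ++ E.wid]
9. n3.idx = 15  [len(E.hot) + 12]
10. n1.mk = 10  [D.idx - 5]
11. n1.idx = true  [D.idx > 14]
12. n8.cnt = true  [terminal]
13. n10.pre = false  [false]
14. n10.acc = "xq"  ["xq"]
15. n10.wid = 16  [16]
16. n11.cnt = false  [terminal]
17. n12.env = "pu"  [terminal]
18. n13.idx = -8  [terminal]
19. n10.idx = 5  [c.idx + 13]
20. n9.mk = 24  [C.idx * 2 + 14]
21. n9.idx = false  [false]
22. n14.pre = false  [false]
23. n14.acc = "qm"  ["qm"]
24. n14.wid = 14  [A₁.mk - 10]
25. n15.wid = "pp"  ["pp"]
26. n16.env = "pn"  [terminal]
27. n15.hot = "ppv"  [E.wid ++ "v"]
28. n17.idx = 14  [terminal]
29. n19.cnt = false  [terminal]
30. n18.mk = 13  [13]
31. n18.idx = true  [e.cnt == false]
32. n14.idx = 1  [C.wid - 13]
33. n7.mk = 18  [18]
34. n7.idx = false  [e.cnt == false]
35. n20.idx = -2  [terminal]
36. n0.lab = "uz"  ["uz"]
37. n0.hot = 9  [c.idx + 11]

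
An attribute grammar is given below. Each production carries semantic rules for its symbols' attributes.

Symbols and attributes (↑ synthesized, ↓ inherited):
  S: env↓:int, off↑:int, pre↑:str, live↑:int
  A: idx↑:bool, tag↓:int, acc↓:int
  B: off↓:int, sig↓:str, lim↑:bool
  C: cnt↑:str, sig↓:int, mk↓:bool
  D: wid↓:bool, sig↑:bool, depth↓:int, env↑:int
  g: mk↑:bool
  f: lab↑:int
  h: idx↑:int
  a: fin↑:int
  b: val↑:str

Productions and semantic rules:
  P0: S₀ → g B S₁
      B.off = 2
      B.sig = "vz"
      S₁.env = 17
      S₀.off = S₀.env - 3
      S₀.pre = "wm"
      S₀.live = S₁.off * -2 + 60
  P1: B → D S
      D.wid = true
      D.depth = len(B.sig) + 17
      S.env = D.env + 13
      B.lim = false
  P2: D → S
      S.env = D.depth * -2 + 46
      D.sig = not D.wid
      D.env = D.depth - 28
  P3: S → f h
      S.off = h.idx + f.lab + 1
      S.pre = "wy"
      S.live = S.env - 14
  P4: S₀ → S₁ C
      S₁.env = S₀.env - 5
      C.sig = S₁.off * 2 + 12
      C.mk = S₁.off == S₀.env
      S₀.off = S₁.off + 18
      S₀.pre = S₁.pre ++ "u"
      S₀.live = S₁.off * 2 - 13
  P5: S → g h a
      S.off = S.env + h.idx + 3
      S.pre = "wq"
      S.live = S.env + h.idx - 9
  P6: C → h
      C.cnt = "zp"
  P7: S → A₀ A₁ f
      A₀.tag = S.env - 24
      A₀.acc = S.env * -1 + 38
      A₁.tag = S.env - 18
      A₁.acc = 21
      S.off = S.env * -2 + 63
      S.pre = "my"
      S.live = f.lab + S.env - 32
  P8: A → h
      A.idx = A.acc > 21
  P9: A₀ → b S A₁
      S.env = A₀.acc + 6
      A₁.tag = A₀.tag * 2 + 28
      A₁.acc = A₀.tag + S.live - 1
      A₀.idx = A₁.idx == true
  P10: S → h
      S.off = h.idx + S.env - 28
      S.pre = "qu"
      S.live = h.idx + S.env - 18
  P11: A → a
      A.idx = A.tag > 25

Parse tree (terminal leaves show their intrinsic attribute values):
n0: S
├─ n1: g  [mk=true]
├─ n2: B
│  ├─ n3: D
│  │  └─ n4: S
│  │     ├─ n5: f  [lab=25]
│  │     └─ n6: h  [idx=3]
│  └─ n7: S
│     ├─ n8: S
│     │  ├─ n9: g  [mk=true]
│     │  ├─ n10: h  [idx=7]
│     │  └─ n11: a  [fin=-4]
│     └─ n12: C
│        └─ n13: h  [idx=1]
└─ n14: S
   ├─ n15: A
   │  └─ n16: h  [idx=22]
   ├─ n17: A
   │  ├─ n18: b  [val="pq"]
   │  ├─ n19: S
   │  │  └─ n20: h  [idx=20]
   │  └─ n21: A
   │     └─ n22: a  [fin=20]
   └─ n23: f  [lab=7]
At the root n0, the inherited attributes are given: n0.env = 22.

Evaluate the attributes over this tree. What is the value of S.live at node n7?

5

1. n0.env = 22  [given at root]
2. n1.mk = true  [terminal]
3. n2.off = 2  [2]
4. n2.sig = "vz"  ["vz"]
5. n3.wid = true  [true]
6. n3.depth = 19  [len(B.sig) + 17]
7. n4.env = 8  [D.depth * -2 + 46]
8. n5.lab = 25  [terminal]
9. n6.idx = 3  [terminal]
10. n4.off = 29  [h.idx + f.lab + 1]
11. n4.pre = "wy"  ["wy"]
12. n4.live = -6  [S.env - 14]
13. n3.sig = false  [not D.wid]
14. n3.env = -9  [D.depth - 28]
15. n7.env = 4  [D.env + 13]
16. n8.env = -1  [S₀.env - 5]
17. n9.mk = true  [terminal]
18. n10.idx = 7  [terminal]
19. n11.fin = -4  [terminal]
20. n8.off = 9  [S.env + h.idx + 3]
21. n8.pre = "wq"  ["wq"]
22. n8.live = -3  [S.env + h.idx - 9]
23. n12.sig = 30  [S₁.off * 2 + 12]
24. n12.mk = false  [S₁.off == S₀.env]
25. n13.idx = 1  [terminal]
26. n12.cnt = "zp"  ["zp"]
27. n7.off = 27  [S₁.off + 18]
28. n7.pre = "wqu"  [S₁.pre ++ "u"]
29. n7.live = 5  [S₁.off * 2 - 13]
30. n2.lim = false  [false]
31. n14.env = 17  [17]
32. n15.tag = -7  [S.env - 24]
33. n15.acc = 21  [S.env * -1 + 38]
34. n16.idx = 22  [terminal]
35. n15.idx = false  [A.acc > 21]
36. n17.tag = -1  [S.env - 18]
37. n17.acc = 21  [21]
38. n18.val = "pq"  [terminal]
39. n19.env = 27  [A₀.acc + 6]
40. n20.idx = 20  [terminal]
41. n19.off = 19  [h.idx + S.env - 28]
42. n19.pre = "qu"  ["qu"]
43. n19.live = 29  [h.idx + S.env - 18]
44. n21.tag = 26  [A₀.tag * 2 + 28]
45. n21.acc = 27  [A₀.tag + S.live - 1]
46. n22.fin = 20  [terminal]
47. n21.idx = true  [A.tag > 25]
48. n17.idx = true  [A₁.idx == true]
49. n23.lab = 7  [terminal]
50. n14.off = 29  [S.env * -2 + 63]
51. n14.pre = "my"  ["my"]
52. n14.live = -8  [f.lab + S.env - 32]
53. n0.off = 19  [S₀.env - 3]
54. n0.pre = "wm"  ["wm"]
55. n0.live = 2  [S₁.off * -2 + 60]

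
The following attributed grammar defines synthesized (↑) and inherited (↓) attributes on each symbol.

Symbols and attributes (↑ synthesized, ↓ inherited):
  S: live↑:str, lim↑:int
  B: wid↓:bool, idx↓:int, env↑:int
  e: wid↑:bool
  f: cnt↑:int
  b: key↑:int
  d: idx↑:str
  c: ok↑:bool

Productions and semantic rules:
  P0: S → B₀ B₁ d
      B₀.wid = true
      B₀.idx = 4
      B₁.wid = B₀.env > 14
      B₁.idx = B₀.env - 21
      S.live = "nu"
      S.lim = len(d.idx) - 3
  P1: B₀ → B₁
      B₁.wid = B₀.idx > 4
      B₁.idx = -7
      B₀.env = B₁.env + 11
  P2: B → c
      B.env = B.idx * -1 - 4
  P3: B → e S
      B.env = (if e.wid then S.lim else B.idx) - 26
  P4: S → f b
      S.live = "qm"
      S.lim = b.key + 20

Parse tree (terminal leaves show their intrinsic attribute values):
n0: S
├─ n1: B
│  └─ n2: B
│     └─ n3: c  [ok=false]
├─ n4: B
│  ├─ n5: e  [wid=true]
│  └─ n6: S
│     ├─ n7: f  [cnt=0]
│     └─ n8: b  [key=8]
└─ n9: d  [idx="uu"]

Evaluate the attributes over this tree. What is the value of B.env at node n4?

2

1. n1.wid = true  [true]
2. n1.idx = 4  [4]
3. n2.wid = false  [B₀.idx > 4]
4. n2.idx = -7  [-7]
5. n3.ok = false  [terminal]
6. n2.env = 3  [B.idx * -1 - 4]
7. n1.env = 14  [B₁.env + 11]
8. n4.wid = false  [B₀.env > 14]
9. n4.idx = -7  [B₀.env - 21]
10. n5.wid = true  [terminal]
11. n7.cnt = 0  [terminal]
12. n8.key = 8  [terminal]
13. n6.live = "qm"  ["qm"]
14. n6.lim = 28  [b.key + 20]
15. n4.env = 2  [(if e.wid then S.lim else B.idx) - 26]
16. n9.idx = "uu"  [terminal]
17. n0.live = "nu"  ["nu"]
18. n0.lim = -1  [len(d.idx) - 3]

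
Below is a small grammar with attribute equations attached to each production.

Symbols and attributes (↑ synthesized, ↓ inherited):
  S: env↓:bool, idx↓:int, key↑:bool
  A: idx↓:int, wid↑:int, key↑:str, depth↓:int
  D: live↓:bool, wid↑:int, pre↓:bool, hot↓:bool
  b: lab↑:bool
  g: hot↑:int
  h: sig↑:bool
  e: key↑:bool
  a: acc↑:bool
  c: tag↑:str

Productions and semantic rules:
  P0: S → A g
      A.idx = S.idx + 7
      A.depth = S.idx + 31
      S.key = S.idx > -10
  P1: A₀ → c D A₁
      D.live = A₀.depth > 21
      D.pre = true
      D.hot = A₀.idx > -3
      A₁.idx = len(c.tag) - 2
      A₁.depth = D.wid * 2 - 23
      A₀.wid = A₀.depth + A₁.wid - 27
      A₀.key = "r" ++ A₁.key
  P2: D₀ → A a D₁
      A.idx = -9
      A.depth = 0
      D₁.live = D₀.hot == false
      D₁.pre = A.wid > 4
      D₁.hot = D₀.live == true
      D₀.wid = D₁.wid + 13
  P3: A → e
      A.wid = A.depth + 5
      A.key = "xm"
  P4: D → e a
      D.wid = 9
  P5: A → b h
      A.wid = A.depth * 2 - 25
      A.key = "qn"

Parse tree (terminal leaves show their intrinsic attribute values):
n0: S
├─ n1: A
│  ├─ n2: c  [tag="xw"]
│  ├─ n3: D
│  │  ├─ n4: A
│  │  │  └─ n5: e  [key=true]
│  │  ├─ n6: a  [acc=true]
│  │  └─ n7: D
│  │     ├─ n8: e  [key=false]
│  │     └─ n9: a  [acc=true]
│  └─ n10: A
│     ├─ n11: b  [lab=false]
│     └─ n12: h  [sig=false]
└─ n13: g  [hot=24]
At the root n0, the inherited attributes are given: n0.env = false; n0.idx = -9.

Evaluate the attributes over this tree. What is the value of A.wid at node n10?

17

1. n0.env = false  [given at root]
2. n0.idx = -9  [given at root]
3. n1.idx = -2  [S.idx + 7]
4. n1.depth = 22  [S.idx + 31]
5. n2.tag = "xw"  [terminal]
6. n3.live = true  [A₀.depth > 21]
7. n3.pre = true  [true]
8. n3.hot = true  [A₀.idx > -3]
9. n4.idx = -9  [-9]
10. n4.depth = 0  [0]
11. n5.key = true  [terminal]
12. n4.wid = 5  [A.depth + 5]
13. n4.key = "xm"  ["xm"]
14. n6.acc = true  [terminal]
15. n7.live = false  [D₀.hot == false]
16. n7.pre = true  [A.wid > 4]
17. n7.hot = true  [D₀.live == true]
18. n8.key = false  [terminal]
19. n9.acc = true  [terminal]
20. n7.wid = 9  [9]
21. n3.wid = 22  [D₁.wid + 13]
22. n10.idx = 0  [len(c.tag) - 2]
23. n10.depth = 21  [D.wid * 2 - 23]
24. n11.lab = false  [terminal]
25. n12.sig = false  [terminal]
26. n10.wid = 17  [A.depth * 2 - 25]
27. n10.key = "qn"  ["qn"]
28. n1.wid = 12  [A₀.depth + A₁.wid - 27]
29. n1.key = "rqn"  ["r" ++ A₁.key]
30. n13.hot = 24  [terminal]
31. n0.key = true  [S.idx > -10]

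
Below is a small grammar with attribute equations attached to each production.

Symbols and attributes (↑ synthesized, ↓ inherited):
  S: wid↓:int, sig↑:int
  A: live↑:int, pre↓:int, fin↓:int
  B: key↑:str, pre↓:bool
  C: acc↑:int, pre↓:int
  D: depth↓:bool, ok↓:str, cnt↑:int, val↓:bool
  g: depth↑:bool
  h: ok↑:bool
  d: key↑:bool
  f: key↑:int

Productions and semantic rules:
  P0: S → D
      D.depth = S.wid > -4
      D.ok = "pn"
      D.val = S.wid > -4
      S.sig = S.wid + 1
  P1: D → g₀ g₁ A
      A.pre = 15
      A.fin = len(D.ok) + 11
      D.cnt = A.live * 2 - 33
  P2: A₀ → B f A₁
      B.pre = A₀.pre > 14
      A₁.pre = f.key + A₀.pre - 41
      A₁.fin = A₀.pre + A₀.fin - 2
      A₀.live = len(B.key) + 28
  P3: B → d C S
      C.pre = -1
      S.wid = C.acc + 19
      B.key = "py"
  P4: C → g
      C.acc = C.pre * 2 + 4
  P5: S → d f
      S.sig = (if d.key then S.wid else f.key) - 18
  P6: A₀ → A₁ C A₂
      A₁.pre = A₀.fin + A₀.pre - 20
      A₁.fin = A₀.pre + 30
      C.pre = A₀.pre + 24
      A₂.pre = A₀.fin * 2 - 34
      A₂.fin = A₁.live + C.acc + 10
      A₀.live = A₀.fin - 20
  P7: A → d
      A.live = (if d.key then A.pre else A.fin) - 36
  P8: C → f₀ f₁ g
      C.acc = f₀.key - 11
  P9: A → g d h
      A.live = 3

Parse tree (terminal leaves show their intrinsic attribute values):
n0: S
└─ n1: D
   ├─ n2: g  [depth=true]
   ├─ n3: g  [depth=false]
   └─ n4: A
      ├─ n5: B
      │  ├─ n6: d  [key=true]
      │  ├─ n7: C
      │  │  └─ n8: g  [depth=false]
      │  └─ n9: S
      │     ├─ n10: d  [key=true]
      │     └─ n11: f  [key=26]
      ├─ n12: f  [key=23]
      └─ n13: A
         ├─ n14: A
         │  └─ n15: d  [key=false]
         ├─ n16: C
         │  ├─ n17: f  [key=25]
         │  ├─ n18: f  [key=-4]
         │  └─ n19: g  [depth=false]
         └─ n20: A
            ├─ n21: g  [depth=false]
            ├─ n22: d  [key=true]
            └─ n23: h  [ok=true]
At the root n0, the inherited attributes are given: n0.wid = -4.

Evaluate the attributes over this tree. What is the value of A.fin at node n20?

15

1. n0.wid = -4  [given at root]
2. n1.depth = false  [S.wid > -4]
3. n1.ok = "pn"  ["pn"]
4. n1.val = false  [S.wid > -4]
5. n2.depth = true  [terminal]
6. n3.depth = false  [terminal]
7. n4.pre = 15  [15]
8. n4.fin = 13  [len(D.ok) + 11]
9. n5.pre = true  [A₀.pre > 14]
10. n6.key = true  [terminal]
11. n7.pre = -1  [-1]
12. n8.depth = false  [terminal]
13. n7.acc = 2  [C.pre * 2 + 4]
14. n9.wid = 21  [C.acc + 19]
15. n10.key = true  [terminal]
16. n11.key = 26  [terminal]
17. n9.sig = 3  [(if d.key then S.wid else f.key) - 18]
18. n5.key = "py"  ["py"]
19. n12.key = 23  [terminal]
20. n13.pre = -3  [f.key + A₀.pre - 41]
21. n13.fin = 26  [A₀.pre + A₀.fin - 2]
22. n14.pre = 3  [A₀.fin + A₀.pre - 20]
23. n14.fin = 27  [A₀.pre + 30]
24. n15.key = false  [terminal]
25. n14.live = -9  [(if d.key then A.pre else A.fin) - 36]
26. n16.pre = 21  [A₀.pre + 24]
27. n17.key = 25  [terminal]
28. n18.key = -4  [terminal]
29. n19.depth = false  [terminal]
30. n16.acc = 14  [f₀.key - 11]
31. n20.pre = 18  [A₀.fin * 2 - 34]
32. n20.fin = 15  [A₁.live + C.acc + 10]
33. n21.depth = false  [terminal]
34. n22.key = true  [terminal]
35. n23.ok = true  [terminal]
36. n20.live = 3  [3]
37. n13.live = 6  [A₀.fin - 20]
38. n4.live = 30  [len(B.key) + 28]
39. n1.cnt = 27  [A.live * 2 - 33]
40. n0.sig = -3  [S.wid + 1]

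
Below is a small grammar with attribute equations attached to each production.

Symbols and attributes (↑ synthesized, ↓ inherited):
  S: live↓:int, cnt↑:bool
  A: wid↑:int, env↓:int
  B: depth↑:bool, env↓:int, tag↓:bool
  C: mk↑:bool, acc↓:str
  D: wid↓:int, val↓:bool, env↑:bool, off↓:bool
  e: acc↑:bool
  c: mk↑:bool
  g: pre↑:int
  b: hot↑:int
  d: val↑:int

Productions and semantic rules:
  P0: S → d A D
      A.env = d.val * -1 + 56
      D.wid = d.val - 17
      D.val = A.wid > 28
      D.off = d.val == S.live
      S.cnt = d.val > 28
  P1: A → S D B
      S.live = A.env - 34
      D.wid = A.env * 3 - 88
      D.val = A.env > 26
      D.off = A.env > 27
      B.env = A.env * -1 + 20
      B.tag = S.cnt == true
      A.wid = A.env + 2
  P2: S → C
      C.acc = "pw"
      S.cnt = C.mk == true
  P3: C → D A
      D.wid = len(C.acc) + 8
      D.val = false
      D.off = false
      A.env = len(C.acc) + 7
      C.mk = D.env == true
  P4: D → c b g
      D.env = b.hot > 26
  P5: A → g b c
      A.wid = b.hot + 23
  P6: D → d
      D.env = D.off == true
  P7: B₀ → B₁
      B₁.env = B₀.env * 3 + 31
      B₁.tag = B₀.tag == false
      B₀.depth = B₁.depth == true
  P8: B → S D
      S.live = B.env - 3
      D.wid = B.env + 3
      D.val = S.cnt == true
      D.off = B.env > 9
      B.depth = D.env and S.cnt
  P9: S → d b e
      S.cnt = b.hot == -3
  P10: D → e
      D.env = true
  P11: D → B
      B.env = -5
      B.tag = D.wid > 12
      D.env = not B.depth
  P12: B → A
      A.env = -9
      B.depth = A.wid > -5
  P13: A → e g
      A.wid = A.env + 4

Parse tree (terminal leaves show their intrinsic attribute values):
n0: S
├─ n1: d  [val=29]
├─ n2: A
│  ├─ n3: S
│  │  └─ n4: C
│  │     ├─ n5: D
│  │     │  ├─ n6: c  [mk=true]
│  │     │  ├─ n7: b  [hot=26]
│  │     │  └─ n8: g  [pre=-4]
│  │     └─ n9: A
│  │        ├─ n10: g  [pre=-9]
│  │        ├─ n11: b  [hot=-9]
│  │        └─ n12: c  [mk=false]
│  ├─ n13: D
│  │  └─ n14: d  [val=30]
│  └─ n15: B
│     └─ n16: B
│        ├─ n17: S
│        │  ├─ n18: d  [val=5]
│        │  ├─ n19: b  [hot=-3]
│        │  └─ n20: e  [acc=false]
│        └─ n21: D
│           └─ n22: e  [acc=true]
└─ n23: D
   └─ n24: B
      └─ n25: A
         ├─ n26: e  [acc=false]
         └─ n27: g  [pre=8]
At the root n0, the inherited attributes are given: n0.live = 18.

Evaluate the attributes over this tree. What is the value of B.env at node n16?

10

1. n0.live = 18  [given at root]
2. n1.val = 29  [terminal]
3. n2.env = 27  [d.val * -1 + 56]
4. n3.live = -7  [A.env - 34]
5. n4.acc = "pw"  ["pw"]
6. n5.wid = 10  [len(C.acc) + 8]
7. n5.val = false  [false]
8. n5.off = false  [false]
9. n6.mk = true  [terminal]
10. n7.hot = 26  [terminal]
11. n8.pre = -4  [terminal]
12. n5.env = false  [b.hot > 26]
13. n9.env = 9  [len(C.acc) + 7]
14. n10.pre = -9  [terminal]
15. n11.hot = -9  [terminal]
16. n12.mk = false  [terminal]
17. n9.wid = 14  [b.hot + 23]
18. n4.mk = false  [D.env == true]
19. n3.cnt = false  [C.mk == true]
20. n13.wid = -7  [A.env * 3 - 88]
21. n13.val = true  [A.env > 26]
22. n13.off = false  [A.env > 27]
23. n14.val = 30  [terminal]
24. n13.env = false  [D.off == true]
25. n15.env = -7  [A.env * -1 + 20]
26. n15.tag = false  [S.cnt == true]
27. n16.env = 10  [B₀.env * 3 + 31]
28. n16.tag = true  [B₀.tag == false]
29. n17.live = 7  [B.env - 3]
30. n18.val = 5  [terminal]
31. n19.hot = -3  [terminal]
32. n20.acc = false  [terminal]
33. n17.cnt = true  [b.hot == -3]
34. n21.wid = 13  [B.env + 3]
35. n21.val = true  [S.cnt == true]
36. n21.off = true  [B.env > 9]
37. n22.acc = true  [terminal]
38. n21.env = true  [true]
39. n16.depth = true  [D.env and S.cnt]
40. n15.depth = true  [B₁.depth == true]
41. n2.wid = 29  [A.env + 2]
42. n23.wid = 12  [d.val - 17]
43. n23.val = true  [A.wid > 28]
44. n23.off = false  [d.val == S.live]
45. n24.env = -5  [-5]
46. n24.tag = false  [D.wid > 12]
47. n25.env = -9  [-9]
48. n26.acc = false  [terminal]
49. n27.pre = 8  [terminal]
50. n25.wid = -5  [A.env + 4]
51. n24.depth = false  [A.wid > -5]
52. n23.env = true  [not B.depth]
53. n0.cnt = true  [d.val > 28]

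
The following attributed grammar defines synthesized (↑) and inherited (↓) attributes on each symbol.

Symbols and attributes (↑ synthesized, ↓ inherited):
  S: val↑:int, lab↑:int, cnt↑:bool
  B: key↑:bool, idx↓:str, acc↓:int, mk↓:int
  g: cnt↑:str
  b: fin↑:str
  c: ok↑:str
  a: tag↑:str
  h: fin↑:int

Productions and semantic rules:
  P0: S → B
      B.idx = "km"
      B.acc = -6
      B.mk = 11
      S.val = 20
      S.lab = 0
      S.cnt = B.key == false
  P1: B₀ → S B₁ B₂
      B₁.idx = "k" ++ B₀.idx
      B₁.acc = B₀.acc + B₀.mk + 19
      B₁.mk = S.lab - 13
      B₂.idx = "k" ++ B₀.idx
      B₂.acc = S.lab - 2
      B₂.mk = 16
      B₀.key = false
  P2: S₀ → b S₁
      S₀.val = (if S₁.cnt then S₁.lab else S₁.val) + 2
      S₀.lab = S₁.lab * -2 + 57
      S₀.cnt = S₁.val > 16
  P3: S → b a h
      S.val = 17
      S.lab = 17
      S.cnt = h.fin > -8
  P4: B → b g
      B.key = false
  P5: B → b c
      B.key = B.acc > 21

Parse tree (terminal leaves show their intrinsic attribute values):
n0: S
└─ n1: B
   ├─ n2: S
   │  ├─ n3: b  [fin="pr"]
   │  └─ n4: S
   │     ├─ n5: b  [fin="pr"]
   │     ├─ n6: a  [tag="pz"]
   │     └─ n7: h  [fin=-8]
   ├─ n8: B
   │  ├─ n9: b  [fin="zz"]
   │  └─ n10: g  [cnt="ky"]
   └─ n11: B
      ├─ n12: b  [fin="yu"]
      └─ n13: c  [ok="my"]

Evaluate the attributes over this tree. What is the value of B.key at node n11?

false

1. n1.idx = "km"  ["km"]
2. n1.acc = -6  [-6]
3. n1.mk = 11  [11]
4. n3.fin = "pr"  [terminal]
5. n5.fin = "pr"  [terminal]
6. n6.tag = "pz"  [terminal]
7. n7.fin = -8  [terminal]
8. n4.val = 17  [17]
9. n4.lab = 17  [17]
10. n4.cnt = false  [h.fin > -8]
11. n2.val = 19  [(if S₁.cnt then S₁.lab else S₁.val) + 2]
12. n2.lab = 23  [S₁.lab * -2 + 57]
13. n2.cnt = true  [S₁.val > 16]
14. n8.idx = "kkm"  ["k" ++ B₀.idx]
15. n8.acc = 24  [B₀.acc + B₀.mk + 19]
16. n8.mk = 10  [S.lab - 13]
17. n9.fin = "zz"  [terminal]
18. n10.cnt = "ky"  [terminal]
19. n8.key = false  [false]
20. n11.idx = "kkm"  ["k" ++ B₀.idx]
21. n11.acc = 21  [S.lab - 2]
22. n11.mk = 16  [16]
23. n12.fin = "yu"  [terminal]
24. n13.ok = "my"  [terminal]
25. n11.key = false  [B.acc > 21]
26. n1.key = false  [false]
27. n0.val = 20  [20]
28. n0.lab = 0  [0]
29. n0.cnt = true  [B.key == false]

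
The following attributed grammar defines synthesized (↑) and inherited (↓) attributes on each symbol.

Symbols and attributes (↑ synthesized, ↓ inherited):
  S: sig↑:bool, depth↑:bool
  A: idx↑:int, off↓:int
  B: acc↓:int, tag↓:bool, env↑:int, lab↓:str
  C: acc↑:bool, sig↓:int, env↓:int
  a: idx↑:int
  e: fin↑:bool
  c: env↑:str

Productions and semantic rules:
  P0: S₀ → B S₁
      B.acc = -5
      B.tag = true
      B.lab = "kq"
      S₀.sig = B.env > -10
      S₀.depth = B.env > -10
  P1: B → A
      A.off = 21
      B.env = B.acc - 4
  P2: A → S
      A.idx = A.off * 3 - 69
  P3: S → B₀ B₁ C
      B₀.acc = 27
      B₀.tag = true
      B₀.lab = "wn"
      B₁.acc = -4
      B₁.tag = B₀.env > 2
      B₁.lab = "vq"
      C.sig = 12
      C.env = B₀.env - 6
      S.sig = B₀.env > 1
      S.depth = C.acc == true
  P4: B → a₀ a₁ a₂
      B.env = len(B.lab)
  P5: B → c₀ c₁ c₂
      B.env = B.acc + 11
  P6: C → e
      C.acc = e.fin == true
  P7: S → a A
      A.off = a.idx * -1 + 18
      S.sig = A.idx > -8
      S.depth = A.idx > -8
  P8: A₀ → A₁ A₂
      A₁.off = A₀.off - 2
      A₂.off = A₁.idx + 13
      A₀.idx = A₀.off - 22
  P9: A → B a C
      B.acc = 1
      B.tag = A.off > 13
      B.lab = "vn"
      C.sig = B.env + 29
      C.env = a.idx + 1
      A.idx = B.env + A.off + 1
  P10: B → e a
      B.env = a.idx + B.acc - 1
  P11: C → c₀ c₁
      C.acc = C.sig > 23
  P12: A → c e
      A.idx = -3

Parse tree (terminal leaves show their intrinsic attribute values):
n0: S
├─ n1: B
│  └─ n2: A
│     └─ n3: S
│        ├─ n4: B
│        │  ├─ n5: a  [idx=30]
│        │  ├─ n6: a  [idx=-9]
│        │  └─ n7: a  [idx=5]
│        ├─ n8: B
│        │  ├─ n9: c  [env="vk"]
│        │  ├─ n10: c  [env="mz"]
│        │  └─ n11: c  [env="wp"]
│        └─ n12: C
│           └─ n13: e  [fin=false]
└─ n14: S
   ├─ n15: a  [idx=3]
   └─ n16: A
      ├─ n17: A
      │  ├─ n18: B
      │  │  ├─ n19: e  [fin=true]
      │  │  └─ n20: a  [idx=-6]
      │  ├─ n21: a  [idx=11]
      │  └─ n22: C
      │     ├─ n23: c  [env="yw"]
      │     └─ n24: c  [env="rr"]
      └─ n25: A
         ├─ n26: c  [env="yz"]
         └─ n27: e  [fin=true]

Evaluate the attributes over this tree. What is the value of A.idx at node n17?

8

1. n1.acc = -5  [-5]
2. n1.tag = true  [true]
3. n1.lab = "kq"  ["kq"]
4. n2.off = 21  [21]
5. n4.acc = 27  [27]
6. n4.tag = true  [true]
7. n4.lab = "wn"  ["wn"]
8. n5.idx = 30  [terminal]
9. n6.idx = -9  [terminal]
10. n7.idx = 5  [terminal]
11. n4.env = 2  [len(B.lab)]
12. n8.acc = -4  [-4]
13. n8.tag = false  [B₀.env > 2]
14. n8.lab = "vq"  ["vq"]
15. n9.env = "vk"  [terminal]
16. n10.env = "mz"  [terminal]
17. n11.env = "wp"  [terminal]
18. n8.env = 7  [B.acc + 11]
19. n12.sig = 12  [12]
20. n12.env = -4  [B₀.env - 6]
21. n13.fin = false  [terminal]
22. n12.acc = false  [e.fin == true]
23. n3.sig = true  [B₀.env > 1]
24. n3.depth = false  [C.acc == true]
25. n2.idx = -6  [A.off * 3 - 69]
26. n1.env = -9  [B.acc - 4]
27. n15.idx = 3  [terminal]
28. n16.off = 15  [a.idx * -1 + 18]
29. n17.off = 13  [A₀.off - 2]
30. n18.acc = 1  [1]
31. n18.tag = false  [A.off > 13]
32. n18.lab = "vn"  ["vn"]
33. n19.fin = true  [terminal]
34. n20.idx = -6  [terminal]
35. n18.env = -6  [a.idx + B.acc - 1]
36. n21.idx = 11  [terminal]
37. n22.sig = 23  [B.env + 29]
38. n22.env = 12  [a.idx + 1]
39. n23.env = "yw"  [terminal]
40. n24.env = "rr"  [terminal]
41. n22.acc = false  [C.sig > 23]
42. n17.idx = 8  [B.env + A.off + 1]
43. n25.off = 21  [A₁.idx + 13]
44. n26.env = "yz"  [terminal]
45. n27.fin = true  [terminal]
46. n25.idx = -3  [-3]
47. n16.idx = -7  [A₀.off - 22]
48. n14.sig = true  [A.idx > -8]
49. n14.depth = true  [A.idx > -8]
50. n0.sig = true  [B.env > -10]
51. n0.depth = true  [B.env > -10]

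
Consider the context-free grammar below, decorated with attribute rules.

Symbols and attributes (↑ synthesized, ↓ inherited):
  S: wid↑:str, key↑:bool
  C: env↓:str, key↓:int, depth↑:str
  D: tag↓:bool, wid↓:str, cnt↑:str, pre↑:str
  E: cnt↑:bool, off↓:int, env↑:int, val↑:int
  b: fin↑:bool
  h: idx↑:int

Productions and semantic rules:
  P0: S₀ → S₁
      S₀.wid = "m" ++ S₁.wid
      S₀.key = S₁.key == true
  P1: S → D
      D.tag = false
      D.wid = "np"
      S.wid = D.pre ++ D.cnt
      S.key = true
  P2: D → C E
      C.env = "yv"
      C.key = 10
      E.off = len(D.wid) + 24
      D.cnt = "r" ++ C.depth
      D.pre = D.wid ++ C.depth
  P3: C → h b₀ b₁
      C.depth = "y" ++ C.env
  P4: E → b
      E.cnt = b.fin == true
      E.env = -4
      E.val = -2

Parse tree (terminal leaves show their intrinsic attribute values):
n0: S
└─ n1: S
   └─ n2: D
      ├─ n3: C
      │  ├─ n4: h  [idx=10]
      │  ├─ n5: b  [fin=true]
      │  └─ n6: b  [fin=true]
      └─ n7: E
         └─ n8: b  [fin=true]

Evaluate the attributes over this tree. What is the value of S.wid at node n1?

"npyyvryyv"

1. n2.tag = false  [false]
2. n2.wid = "np"  ["np"]
3. n3.env = "yv"  ["yv"]
4. n3.key = 10  [10]
5. n4.idx = 10  [terminal]
6. n5.fin = true  [terminal]
7. n6.fin = true  [terminal]
8. n3.depth = "yyv"  ["y" ++ C.env]
9. n7.off = 26  [len(D.wid) + 24]
10. n8.fin = true  [terminal]
11. n7.cnt = true  [b.fin == true]
12. n7.env = -4  [-4]
13. n7.val = -2  [-2]
14. n2.cnt = "ryyv"  ["r" ++ C.depth]
15. n2.pre = "npyyv"  [D.wid ++ C.depth]
16. n1.wid = "npyyvryyv"  [D.pre ++ D.cnt]
17. n1.key = true  [true]
18. n0.wid = "mnpyyvryyv"  ["m" ++ S₁.wid]
19. n0.key = true  [S₁.key == true]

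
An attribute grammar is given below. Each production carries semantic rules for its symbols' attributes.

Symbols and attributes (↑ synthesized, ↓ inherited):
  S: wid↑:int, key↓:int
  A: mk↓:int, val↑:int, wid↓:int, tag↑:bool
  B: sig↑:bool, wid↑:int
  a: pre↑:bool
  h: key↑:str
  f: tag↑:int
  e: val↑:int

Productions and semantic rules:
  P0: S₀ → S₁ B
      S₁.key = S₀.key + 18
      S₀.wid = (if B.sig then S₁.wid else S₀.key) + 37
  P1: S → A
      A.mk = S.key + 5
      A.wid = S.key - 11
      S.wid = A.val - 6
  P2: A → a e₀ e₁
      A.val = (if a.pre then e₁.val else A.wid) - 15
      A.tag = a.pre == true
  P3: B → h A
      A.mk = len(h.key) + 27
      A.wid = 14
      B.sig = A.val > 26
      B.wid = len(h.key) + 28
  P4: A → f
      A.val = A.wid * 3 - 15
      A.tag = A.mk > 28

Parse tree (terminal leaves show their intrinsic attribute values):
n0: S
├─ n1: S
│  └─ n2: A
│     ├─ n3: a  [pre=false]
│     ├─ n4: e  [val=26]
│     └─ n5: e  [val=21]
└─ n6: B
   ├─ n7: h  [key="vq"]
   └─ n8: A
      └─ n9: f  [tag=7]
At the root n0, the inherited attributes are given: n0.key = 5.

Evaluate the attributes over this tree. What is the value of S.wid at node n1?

-9

1. n0.key = 5  [given at root]
2. n1.key = 23  [S₀.key + 18]
3. n2.mk = 28  [S.key + 5]
4. n2.wid = 12  [S.key - 11]
5. n3.pre = false  [terminal]
6. n4.val = 26  [terminal]
7. n5.val = 21  [terminal]
8. n2.val = -3  [(if a.pre then e₁.val else A.wid) - 15]
9. n2.tag = false  [a.pre == true]
10. n1.wid = -9  [A.val - 6]
11. n7.key = "vq"  [terminal]
12. n8.mk = 29  [len(h.key) + 27]
13. n8.wid = 14  [14]
14. n9.tag = 7  [terminal]
15. n8.val = 27  [A.wid * 3 - 15]
16. n8.tag = true  [A.mk > 28]
17. n6.sig = true  [A.val > 26]
18. n6.wid = 30  [len(h.key) + 28]
19. n0.wid = 28  [(if B.sig then S₁.wid else S₀.key) + 37]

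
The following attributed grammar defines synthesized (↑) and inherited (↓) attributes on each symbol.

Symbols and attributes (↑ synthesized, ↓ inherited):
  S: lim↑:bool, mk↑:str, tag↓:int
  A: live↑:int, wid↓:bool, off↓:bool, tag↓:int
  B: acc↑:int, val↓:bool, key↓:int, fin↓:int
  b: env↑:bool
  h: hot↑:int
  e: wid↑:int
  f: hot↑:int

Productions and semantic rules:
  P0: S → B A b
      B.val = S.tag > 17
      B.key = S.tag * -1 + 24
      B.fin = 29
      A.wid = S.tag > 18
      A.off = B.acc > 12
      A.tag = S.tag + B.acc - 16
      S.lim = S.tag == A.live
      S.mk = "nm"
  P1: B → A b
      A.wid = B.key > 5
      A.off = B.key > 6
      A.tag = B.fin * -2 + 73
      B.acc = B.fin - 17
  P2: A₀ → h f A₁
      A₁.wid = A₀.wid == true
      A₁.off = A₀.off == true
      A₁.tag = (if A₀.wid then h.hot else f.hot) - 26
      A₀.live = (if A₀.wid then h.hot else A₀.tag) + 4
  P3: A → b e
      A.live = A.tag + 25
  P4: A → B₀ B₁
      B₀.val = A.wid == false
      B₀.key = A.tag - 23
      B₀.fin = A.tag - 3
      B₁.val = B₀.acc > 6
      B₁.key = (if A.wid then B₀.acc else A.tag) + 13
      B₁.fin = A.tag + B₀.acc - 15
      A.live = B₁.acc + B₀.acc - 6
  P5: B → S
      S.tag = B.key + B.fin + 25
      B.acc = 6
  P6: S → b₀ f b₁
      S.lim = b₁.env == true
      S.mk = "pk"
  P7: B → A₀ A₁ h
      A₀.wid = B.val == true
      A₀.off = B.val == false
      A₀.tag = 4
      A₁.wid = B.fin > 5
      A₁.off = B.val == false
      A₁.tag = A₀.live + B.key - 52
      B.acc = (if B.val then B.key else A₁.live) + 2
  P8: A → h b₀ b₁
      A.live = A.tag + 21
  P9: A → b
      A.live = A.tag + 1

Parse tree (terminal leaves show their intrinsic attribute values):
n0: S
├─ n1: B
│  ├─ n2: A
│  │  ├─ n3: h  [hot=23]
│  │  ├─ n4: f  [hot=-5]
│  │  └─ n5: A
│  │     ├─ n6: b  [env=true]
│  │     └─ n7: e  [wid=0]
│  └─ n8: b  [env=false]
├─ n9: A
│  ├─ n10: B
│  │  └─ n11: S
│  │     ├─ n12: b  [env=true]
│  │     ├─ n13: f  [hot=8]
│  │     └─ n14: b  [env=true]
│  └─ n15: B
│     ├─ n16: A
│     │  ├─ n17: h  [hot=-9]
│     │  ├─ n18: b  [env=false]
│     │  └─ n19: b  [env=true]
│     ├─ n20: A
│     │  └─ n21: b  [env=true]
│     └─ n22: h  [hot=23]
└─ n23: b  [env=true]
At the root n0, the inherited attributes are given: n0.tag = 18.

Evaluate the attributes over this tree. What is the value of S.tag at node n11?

1. n0.tag = 18  [given at root]
2. n1.val = true  [S.tag > 17]
3. n1.key = 6  [S.tag * -1 + 24]
4. n1.fin = 29  [29]
5. n2.wid = true  [B.key > 5]
6. n2.off = false  [B.key > 6]
7. n2.tag = 15  [B.fin * -2 + 73]
8. n3.hot = 23  [terminal]
9. n4.hot = -5  [terminal]
10. n5.wid = true  [A₀.wid == true]
11. n5.off = false  [A₀.off == true]
12. n5.tag = -3  [(if A₀.wid then h.hot else f.hot) - 26]
13. n6.env = true  [terminal]
14. n7.wid = 0  [terminal]
15. n5.live = 22  [A.tag + 25]
16. n2.live = 27  [(if A₀.wid then h.hot else A₀.tag) + 4]
17. n8.env = false  [terminal]
18. n1.acc = 12  [B.fin - 17]
19. n9.wid = false  [S.tag > 18]
20. n9.off = false  [B.acc > 12]
21. n9.tag = 14  [S.tag + B.acc - 16]
22. n10.val = true  [A.wid == false]
23. n10.key = -9  [A.tag - 23]
24. n10.fin = 11  [A.tag - 3]
25. n11.tag = 27  [B.key + B.fin + 25]
26. n12.env = true  [terminal]
27. n13.hot = 8  [terminal]
28. n14.env = true  [terminal]
29. n11.lim = true  [b₁.env == true]
30. n11.mk = "pk"  ["pk"]
31. n10.acc = 6  [6]
32. n15.val = false  [B₀.acc > 6]
33. n15.key = 27  [(if A.wid then B₀.acc else A.tag) + 13]
34. n15.fin = 5  [A.tag + B₀.acc - 15]
35. n16.wid = false  [B.val == true]
36. n16.off = true  [B.val == false]
37. n16.tag = 4  [4]
38. n17.hot = -9  [terminal]
39. n18.env = false  [terminal]
40. n19.env = true  [terminal]
41. n16.live = 25  [A.tag + 21]
42. n20.wid = false  [B.fin > 5]
43. n20.off = true  [B.val == false]
44. n20.tag = 0  [A₀.live + B.key - 52]
45. n21.env = true  [terminal]
46. n20.live = 1  [A.tag + 1]
47. n22.hot = 23  [terminal]
48. n15.acc = 3  [(if B.val then B.key else A₁.live) + 2]
49. n9.live = 3  [B₁.acc + B₀.acc - 6]
50. n23.env = true  [terminal]
51. n0.lim = false  [S.tag == A.live]
52. n0.mk = "nm"  ["nm"]

27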